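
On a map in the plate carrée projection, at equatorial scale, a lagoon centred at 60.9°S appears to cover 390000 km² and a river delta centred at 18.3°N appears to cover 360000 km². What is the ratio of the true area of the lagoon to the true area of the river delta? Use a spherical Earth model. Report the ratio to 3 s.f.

0.555

On the plate carrée, areal scale = h·k = 1 × sec φ, so true area = apparent × cos φ.
True area of lagoon: 390000 × cos(60.9°) = 390000 × 0.4863 = 189700 km².
True area of river delta: 360000 × cos(18.3°) = 360000 × 0.9494 = 341800 km².
Ratio = 189700 / 341800 ≈ 0.555.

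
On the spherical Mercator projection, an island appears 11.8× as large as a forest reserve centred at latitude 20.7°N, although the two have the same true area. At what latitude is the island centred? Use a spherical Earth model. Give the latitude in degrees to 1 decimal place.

74.2°

On Mercator, (apparent₁)/(apparent₂) = sec²φ₁ / sec²φ₂ when true areas are equal.
cos²φ₂ / cos²φ₁ = 11.8  ⇒  cos φ₁ = cos 20.7° / √11.8 = 0.9354/3.435 = 0.2723.
φ₁ = arccos(0.2723) ≈ 74.2°.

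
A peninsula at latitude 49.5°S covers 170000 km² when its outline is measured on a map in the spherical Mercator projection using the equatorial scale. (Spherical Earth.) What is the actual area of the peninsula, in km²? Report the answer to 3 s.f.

Mercator is conformal, so the point scale is isotropic: h = k = sec φ = 1/cos φ.
Areal scale = k² = sec²φ = 1/cos²(49.5°) = 1/0.6494² = 2.371.
True area = apparent / (areal scale) = 170000 / 2.371 ≈ 71700 km².

71700 km²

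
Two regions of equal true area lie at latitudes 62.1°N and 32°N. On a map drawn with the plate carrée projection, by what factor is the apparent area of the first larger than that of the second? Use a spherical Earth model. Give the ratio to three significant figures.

1.81

Plate carrée maps x = Rλ, y = Rφ. The meridian scale is h = 1 and the parallel scale is k = 1/cos φ = sec φ.
Areal scale at 62.1°: h·k = 1.000 × 2.137 = 2.137.
Areal scale at 32°: h·k = 1.000 × 1.179 = 1.179.
Ratio = 2.137/1.179 ≈ 1.81.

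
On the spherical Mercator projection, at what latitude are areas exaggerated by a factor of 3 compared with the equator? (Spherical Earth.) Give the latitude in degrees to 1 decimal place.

54.7°

Mercator areal scale is sec²φ.
sec²φ = 3  ⇒  cos²φ = 0.3333  ⇒  cos φ = 0.5774.
φ = arccos(0.5774) ≈ 54.7°.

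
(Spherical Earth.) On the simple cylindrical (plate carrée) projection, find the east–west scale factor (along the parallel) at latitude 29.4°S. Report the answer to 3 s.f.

In the plate carrée (x = Rλ, y = Rφ), meridians are true-scale (h = 1) and parallels are stretched by k = sec φ.
k = 1/cos 29.4° = 1/0.8712 = 1.148.

1.15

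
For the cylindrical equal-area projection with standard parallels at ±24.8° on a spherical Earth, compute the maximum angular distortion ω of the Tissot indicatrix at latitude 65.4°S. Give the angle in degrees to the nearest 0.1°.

Cylindrical equal-area (φ₀ = 24.8°): h = cos φ / cos 24.8° along meridians, k = cos 24.8° / cos φ along parallels; h·k = 1.
At 65.4°: h = 0.4586, k = 2.181; principal scales a = 2.181, b = 0.4586.
sin(ω/2) = (a − b)/(a + b) = 1.722/2.639 = 0.6525, so ω = 2 arcsin(0.6525) ≈ 81.5°.

81.5°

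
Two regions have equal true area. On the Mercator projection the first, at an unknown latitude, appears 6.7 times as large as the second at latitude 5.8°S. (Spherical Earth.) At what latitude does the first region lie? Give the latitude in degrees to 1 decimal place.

For equal true areas on Mercator, apparent areas scale as sec²φ, so the ratio is cos²φ₂ / cos²φ₁.
cos²φ₂ / cos²φ₁ = 6.7  ⇒  cos φ₁ = cos 5.8° / √6.7 = 0.9949/2.588 = 0.3844.
φ₁ = arccos(0.3844) ≈ 67.4°.

67.4°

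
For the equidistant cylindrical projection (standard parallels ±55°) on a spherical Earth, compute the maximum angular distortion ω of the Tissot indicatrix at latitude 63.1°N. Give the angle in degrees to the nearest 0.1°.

With standard parallel φ₀ = 55°, the equirectangular projection gives x = Rλ cos φ₀, y = Rφ, so h = 1 and k = cos 55° / cos φ.
At 63.1°: h = 1.000, k = 1.268; principal scales a = 1.268, b = 1.000.
sin(ω/2) = (a − b)/(a + b) = 0.2678/2.268 = 0.1181, so ω = 2 arcsin(0.1181) ≈ 13.6°.

13.6°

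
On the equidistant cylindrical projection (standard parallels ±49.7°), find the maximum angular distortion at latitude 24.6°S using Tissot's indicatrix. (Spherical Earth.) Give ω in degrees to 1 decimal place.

With standard parallel φ₀ = 49.7°, the equirectangular projection gives x = Rλ cos φ₀, y = Rφ, so h = 1 and k = cos 49.7° / cos φ.
At 24.6°: h = 1.000, k = 0.7114; principal scales a = 1.000, b = 0.7114.
sin(ω/2) = (a − b)/(a + b) = 0.2886/1.711 = 0.1687, so ω = 2 arcsin(0.1687) ≈ 19.4°.

19.4°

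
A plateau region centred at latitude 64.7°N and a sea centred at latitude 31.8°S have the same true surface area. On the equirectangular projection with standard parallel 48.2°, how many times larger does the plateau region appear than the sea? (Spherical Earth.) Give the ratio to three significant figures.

1.99

With standard parallel φ₀ = 48.2°, the equirectangular projection gives x = Rλ cos φ₀, y = Rφ, so h = 1 and k = cos 48.2° / cos φ.
Areal scale at 64.7°: h·k = 1.000 × 1.560 = 1.560.
Areal scale at 31.8°: h·k = 1.000 × 0.7843 = 0.7843.
Ratio = 1.560/0.7843 ≈ 1.99.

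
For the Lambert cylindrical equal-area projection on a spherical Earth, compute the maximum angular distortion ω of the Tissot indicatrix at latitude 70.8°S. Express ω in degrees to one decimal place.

The Lambert cylindrical equal-area projection is the cylindrical equal-area projection with its standard parallel at the equator (φ₀ = 0). A cylindrical equal-area projection with standard parallel φ₀ has meridian scale h = cos φ / cos φ₀ and parallel scale k = cos φ₀ / cos φ (so areas are preserved, h·k = 1).
At 70.8°: h = 0.3289, k = 3.041; principal scales a = 3.041, b = 0.3289.
sin(ω/2) = (a − b)/(a + b) = 2.712/3.370 = 0.8048, so ω = 2 arcsin(0.8048) ≈ 107.2°.

107.2°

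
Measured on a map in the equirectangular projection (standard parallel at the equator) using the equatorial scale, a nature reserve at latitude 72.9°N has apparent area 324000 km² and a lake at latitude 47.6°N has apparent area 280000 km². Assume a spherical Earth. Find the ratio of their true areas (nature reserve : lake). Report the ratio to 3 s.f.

On the plate carrée, areal scale = h·k = 1 × sec φ, so true area = apparent × cos φ.
True area of nature reserve: 324000 × cos(72.9°) = 324000 × 0.2940 = 95270 km².
True area of lake: 280000 × cos(47.6°) = 280000 × 0.6743 = 188800 km².
Ratio = 95270 / 188800 ≈ 0.505.

0.505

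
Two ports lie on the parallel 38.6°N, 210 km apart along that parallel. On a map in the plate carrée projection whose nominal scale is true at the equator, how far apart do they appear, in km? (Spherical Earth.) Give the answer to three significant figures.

For the equirectangular projection with φ₀ = 0 (plate carrée), h = 1 along meridians and k = sec φ along parallels.
Along the parallel, k = sec 38.6° = 1/0.7815 = 1.280.
Map distance = 210 × 1.280 ≈ 269 km.

269 km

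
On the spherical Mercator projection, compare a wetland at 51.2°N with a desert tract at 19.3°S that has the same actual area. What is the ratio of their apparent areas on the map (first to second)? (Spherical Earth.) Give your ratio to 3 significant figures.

2.27

Mercator areal scale is sec²φ.
At 51.2°: sec²(51.2°) = 1/0.6266² = 2.547.
At 19.3°: sec²(19.3°) = 1/0.9438² = 1.123.
Ratio = 2.547/1.123 = cos²(19.3°)/cos²(51.2°) ≈ 2.27.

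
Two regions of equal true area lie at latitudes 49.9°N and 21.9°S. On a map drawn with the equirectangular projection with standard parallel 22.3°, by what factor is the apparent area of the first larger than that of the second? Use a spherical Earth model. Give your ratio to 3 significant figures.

1.44

With standard parallel φ₀ = 22.3°, the equirectangular projection gives x = Rλ cos φ₀, y = Rφ, so h = 1 and k = cos 22.3° / cos φ.
Areal scale at 49.9°: h·k = 1.000 × 1.436 = 1.436.
Areal scale at 21.9°: h·k = 1.000 × 0.9972 = 0.9972.
Ratio = 1.436/0.9972 ≈ 1.44.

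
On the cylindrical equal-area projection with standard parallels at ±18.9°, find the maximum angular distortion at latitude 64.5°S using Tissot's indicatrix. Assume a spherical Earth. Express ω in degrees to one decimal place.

Cylindrical equal-area (φ₀ = 18.9°): h = cos φ / cos 18.9° along meridians, k = cos 18.9° / cos φ along parallels; h·k = 1.
At 64.5°: h = 0.4550, k = 2.198; principal scales a = 2.198, b = 0.4550.
sin(ω/2) = (a − b)/(a + b) = 1.743/2.653 = 0.6569, so ω = 2 arcsin(0.6569) ≈ 82.1°.

82.1°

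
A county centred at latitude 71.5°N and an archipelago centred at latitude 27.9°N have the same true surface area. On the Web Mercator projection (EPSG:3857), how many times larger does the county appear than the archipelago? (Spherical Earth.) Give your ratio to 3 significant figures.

7.76

Mercator areal scale is sec²φ.
At 71.5°: sec²(71.5°) = 1/0.3173² = 9.932.
At 27.9°: sec²(27.9°) = 1/0.8838² = 1.280.
Ratio = 9.932/1.280 = cos²(27.9°)/cos²(71.5°) ≈ 7.76.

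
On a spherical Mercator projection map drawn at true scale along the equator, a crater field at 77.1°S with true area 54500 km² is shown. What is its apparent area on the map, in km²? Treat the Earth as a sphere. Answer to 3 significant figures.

For Mercator, h = k = sec φ (a conformal cylindrical projection has a single point scale, 1/cos φ).
Areal scale = k² = sec²φ = 1/cos²(77.1°) = 1/0.2233² = 20.06.
Apparent area = 54500 × 20.06 ≈ 1090000 km².

1090000 km²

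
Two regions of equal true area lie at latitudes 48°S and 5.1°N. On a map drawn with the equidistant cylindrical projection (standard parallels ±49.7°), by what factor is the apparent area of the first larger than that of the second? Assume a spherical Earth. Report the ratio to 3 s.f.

1.49

With standard parallel φ₀ = 49.7°, the equirectangular projection gives x = Rλ cos φ₀, y = Rφ, so h = 1 and k = cos 49.7° / cos φ.
Areal scale at 48°: h·k = 1.000 × 0.9666 = 0.9666.
Areal scale at 5.1°: h·k = 1.000 × 0.6494 = 0.6494.
Ratio = 0.9666/0.6494 ≈ 1.49.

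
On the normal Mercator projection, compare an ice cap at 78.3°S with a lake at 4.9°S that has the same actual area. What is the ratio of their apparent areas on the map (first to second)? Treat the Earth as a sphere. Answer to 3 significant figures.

24.1

Mercator areal scale is sec²φ.
At 78.3°: sec²(78.3°) = 1/0.2028² = 24.32.
At 4.9°: sec²(4.9°) = 1/0.9963² = 1.007.
Ratio = 24.32/1.007 = cos²(4.9°)/cos²(78.3°) ≈ 24.1.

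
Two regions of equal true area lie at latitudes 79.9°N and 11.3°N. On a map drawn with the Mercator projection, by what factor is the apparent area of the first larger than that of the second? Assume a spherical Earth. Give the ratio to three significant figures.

On Mercator, area is exaggerated by sec²φ = 1/cos²φ.
At 79.9°: sec²(79.9°) = 1/0.1754² = 32.52.
At 11.3°: sec²(11.3°) = 1/0.9806² = 1.040.
Ratio = 32.52/1.040 = cos²(11.3°)/cos²(79.9°) ≈ 31.3.

31.3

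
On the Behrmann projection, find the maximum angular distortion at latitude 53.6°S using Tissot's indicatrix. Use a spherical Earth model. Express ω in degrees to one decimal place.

Behrmann is a cylindrical equal-area projection with standard parallels at ±30°. For cylindrical equal-area with standard parallel φ₀, h = cos φ / cos φ₀ and k = cos φ₀ / cos φ, so h·k = 1.
At 53.6°: h = 0.6852, k = 1.459; principal scales a = 1.459, b = 0.6852.
sin(ω/2) = (a − b)/(a + b) = 0.7742/2.145 = 0.3610, so ω = 2 arcsin(0.3610) ≈ 42.3°.

42.3°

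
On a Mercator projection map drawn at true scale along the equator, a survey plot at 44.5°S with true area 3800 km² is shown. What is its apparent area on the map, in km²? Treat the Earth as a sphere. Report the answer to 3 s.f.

7470 km²

For Mercator, h = k = sec φ (a conformal cylindrical projection has a single point scale, 1/cos φ).
Areal scale = k² = sec²φ = 1/cos²(44.5°) = 1/0.7133² = 1.966.
Apparent area = 3800 × 1.966 ≈ 7470 km².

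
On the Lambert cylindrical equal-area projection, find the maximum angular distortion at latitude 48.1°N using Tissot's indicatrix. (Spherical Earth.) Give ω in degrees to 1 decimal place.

45.1°

The Lambert cylindrical equal-area projection is the cylindrical equal-area projection with its standard parallel at the equator (φ₀ = 0). For cylindrical equal-area with standard parallel φ₀, h = cos φ / cos φ₀ and k = cos φ₀ / cos φ, so h·k = 1.
At 48.1°: h = 0.6678, k = 1.497; principal scales a = 1.497, b = 0.6678.
sin(ω/2) = (a − b)/(a + b) = 0.8295/2.165 = 0.3831, so ω = 2 arcsin(0.3831) ≈ 45.1°.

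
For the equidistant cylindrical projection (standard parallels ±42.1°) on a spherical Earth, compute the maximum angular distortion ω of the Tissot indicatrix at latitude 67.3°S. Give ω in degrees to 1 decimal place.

36.8°

In the equirectangular projection with standard parallel φ₀ = 42.1° (x = Rλ cos φ₀, y = Rφ), meridians are true-scale (h = 1) and the parallel scale is k = cos φ₀ / cos φ.
At 67.3°: h = 1.000, k = 1.923; principal scales a = 1.923, b = 1.000.
sin(ω/2) = (a − b)/(a + b) = 0.9227/2.923 = 0.3157, so ω = 2 arcsin(0.3157) ≈ 36.8°.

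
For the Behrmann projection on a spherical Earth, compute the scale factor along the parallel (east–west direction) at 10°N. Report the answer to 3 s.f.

0.879

The Behrmann projection is cylindrical equal-area with φ₀ = 30°. A cylindrical equal-area projection with standard parallel φ₀ has meridian scale h = cos φ / cos φ₀ and parallel scale k = cos φ₀ / cos φ (so areas are preserved, h·k = 1).
k = cos 30° / cos 10° = 0.8660/0.9848 = 0.8794.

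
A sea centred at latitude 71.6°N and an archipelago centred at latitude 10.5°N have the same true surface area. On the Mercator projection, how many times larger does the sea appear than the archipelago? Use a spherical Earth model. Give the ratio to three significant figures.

Mercator areal scale is sec²φ.
At 71.6°: sec²(71.6°) = 1/0.3156² = 10.04.
At 10.5°: sec²(10.5°) = 1/0.9833² = 1.034.
Ratio = 10.04/1.034 = cos²(10.5°)/cos²(71.6°) ≈ 9.70.

9.70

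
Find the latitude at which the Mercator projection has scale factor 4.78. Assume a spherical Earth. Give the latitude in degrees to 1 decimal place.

77.9°

Mercator scale is k = sec φ = 1/cos φ.
1/cos φ = 4.78  ⇒  cos φ = 0.2092  ⇒  φ = arccos(0.2092) ≈ 77.9°.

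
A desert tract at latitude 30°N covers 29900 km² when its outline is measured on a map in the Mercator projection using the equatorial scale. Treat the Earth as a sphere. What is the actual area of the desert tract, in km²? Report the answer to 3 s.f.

Mercator is conformal, so the point scale is isotropic: h = k = sec φ = 1/cos φ.
Areal scale = k² = sec²φ = 1/cos²(30°) = 1/0.8660² = 1.333.
True area = apparent / (areal scale) = 29900 / 1.333 ≈ 22400 km².

22400 km²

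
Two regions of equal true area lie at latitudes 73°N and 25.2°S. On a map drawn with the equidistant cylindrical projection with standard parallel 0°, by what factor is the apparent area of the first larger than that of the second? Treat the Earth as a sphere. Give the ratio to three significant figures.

Plate carrée maps x = Rλ, y = Rφ. The meridian scale is h = 1 and the parallel scale is k = 1/cos φ = sec φ.
Areal scale at 73°: h·k = 1.000 × 3.420 = 3.420.
Areal scale at 25.2°: h·k = 1.000 × 1.105 = 1.105.
Ratio = 3.420/1.105 ≈ 3.09.

3.09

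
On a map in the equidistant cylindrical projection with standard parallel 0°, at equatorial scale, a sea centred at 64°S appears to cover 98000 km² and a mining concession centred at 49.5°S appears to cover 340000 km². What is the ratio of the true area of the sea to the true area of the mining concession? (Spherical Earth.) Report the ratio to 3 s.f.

0.195

On the plate carrée, areal scale = h·k = 1 × sec φ, so true area = apparent × cos φ.
True area of sea: 98000 × cos(64°) = 98000 × 0.4384 = 42960 km².
True area of mining concession: 340000 × cos(49.5°) = 340000 × 0.6494 = 220800 km².
Ratio = 42960 / 220800 ≈ 0.195.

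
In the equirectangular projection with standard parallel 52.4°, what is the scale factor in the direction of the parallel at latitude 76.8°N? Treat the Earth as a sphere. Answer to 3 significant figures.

In the equirectangular projection with standard parallel φ₀ = 52.4° (x = Rλ cos φ₀, y = Rφ), meridians are true-scale (h = 1) and the parallel scale is k = cos φ₀ / cos φ.
k = cos 52.4° / cos 76.8° = 0.6101/0.2284 = 2.672.

2.67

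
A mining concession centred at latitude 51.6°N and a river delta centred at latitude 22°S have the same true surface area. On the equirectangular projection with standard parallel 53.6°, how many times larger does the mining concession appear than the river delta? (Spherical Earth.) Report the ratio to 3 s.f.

In the equirectangular projection with standard parallel φ₀ = 53.6° (x = Rλ cos φ₀, y = Rφ), meridians are true-scale (h = 1) and the parallel scale is k = cos φ₀ / cos φ.
Areal scale at 51.6°: h·k = 1.000 × 0.9554 = 0.9554.
Areal scale at 22°: h·k = 1.000 × 0.6400 = 0.6400.
Ratio = 0.9554/0.6400 ≈ 1.49.

1.49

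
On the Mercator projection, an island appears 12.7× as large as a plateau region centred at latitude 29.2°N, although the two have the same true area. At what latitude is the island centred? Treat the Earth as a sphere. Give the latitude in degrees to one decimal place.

On Mercator, (apparent₁)/(apparent₂) = sec²φ₁ / sec²φ₂ when true areas are equal.
cos²φ₂ / cos²φ₁ = 12.7  ⇒  cos φ₁ = cos 29.2° / √12.7 = 0.8729/3.564 = 0.2449.
φ₁ = arccos(0.2449) ≈ 75.8°.

75.8°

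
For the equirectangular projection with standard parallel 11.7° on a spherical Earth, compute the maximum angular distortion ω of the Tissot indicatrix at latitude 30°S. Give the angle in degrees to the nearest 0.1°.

7.0°

In the equirectangular projection with standard parallel φ₀ = 11.7° (x = Rλ cos φ₀, y = Rφ), meridians are true-scale (h = 1) and the parallel scale is k = cos φ₀ / cos φ.
At 30°: h = 1.000, k = 1.131; principal scales a = 1.131, b = 1.000.
sin(ω/2) = (a − b)/(a + b) = 0.1307/2.131 = 0.06135, so ω = 2 arcsin(0.06135) ≈ 7.0°.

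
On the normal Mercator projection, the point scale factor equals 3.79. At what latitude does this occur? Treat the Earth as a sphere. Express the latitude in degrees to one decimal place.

74.7°

Mercator scale is k = sec φ = 1/cos φ.
1/cos φ = 3.79  ⇒  cos φ = 0.2639  ⇒  φ = arccos(0.2639) ≈ 74.7°.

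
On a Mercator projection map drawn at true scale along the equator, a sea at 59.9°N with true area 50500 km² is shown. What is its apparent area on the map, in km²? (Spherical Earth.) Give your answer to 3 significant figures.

For Mercator, h = k = sec φ (a conformal cylindrical projection has a single point scale, 1/cos φ).
Areal scale = k² = sec²φ = 1/cos²(59.9°) = 1/0.5015² = 3.976.
Apparent area = 50500 × 3.976 ≈ 201000 km².

201000 km²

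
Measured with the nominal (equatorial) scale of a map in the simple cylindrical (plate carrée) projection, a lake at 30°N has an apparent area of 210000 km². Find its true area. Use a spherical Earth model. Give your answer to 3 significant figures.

For the equirectangular projection with φ₀ = 0 (plate carrée), h = 1 along meridians and k = sec φ along parallels.
Areal scale = h·k = 1 × sec φ; at 30°, h = 1.000, k = 1.155, so h·k = 1.155.
True area = apparent / (areal scale) = 210000 / 1.155 ≈ 182000 km².

182000 km²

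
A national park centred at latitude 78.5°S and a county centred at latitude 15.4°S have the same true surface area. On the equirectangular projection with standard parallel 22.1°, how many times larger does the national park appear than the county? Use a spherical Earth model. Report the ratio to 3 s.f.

4.84

With standard parallel φ₀ = 22.1°, the equirectangular projection gives x = Rλ cos φ₀, y = Rφ, so h = 1 and k = cos 22.1° / cos φ.
Areal scale at 78.5°: h·k = 1.000 × 4.647 = 4.647.
Areal scale at 15.4°: h·k = 1.000 × 0.9610 = 0.9610.
Ratio = 4.647/0.9610 ≈ 4.84.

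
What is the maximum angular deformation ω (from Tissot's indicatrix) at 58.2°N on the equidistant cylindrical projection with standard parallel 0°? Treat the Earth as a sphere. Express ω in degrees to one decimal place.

Plate carrée maps x = Rλ, y = Rφ. The meridian scale is h = 1 and the parallel scale is k = 1/cos φ = sec φ.
At 58.2°: h = 1.000, k = 1.898; principal scales a = 1.898, b = 1.000.
sin(ω/2) = (a − b)/(a + b) = 0.8977/2.898 = 0.3098, so ω = 2 arcsin(0.3098) ≈ 36.1°.

36.1°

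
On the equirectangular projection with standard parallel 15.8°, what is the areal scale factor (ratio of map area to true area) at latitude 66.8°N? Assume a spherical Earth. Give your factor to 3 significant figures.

2.44

With standard parallel φ₀ = 15.8°, the equirectangular projection gives x = Rλ cos φ₀, y = Rφ, so h = 1 and k = cos 15.8° / cos φ.
Areal scale = h·k = 1 × cos φ₀ / cos φ; at 66.8°, h = 1.000, k = 2.443, so h·k = 2.443.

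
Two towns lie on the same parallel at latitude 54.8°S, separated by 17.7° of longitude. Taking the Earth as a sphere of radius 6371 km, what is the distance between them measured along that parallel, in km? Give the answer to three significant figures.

1130 km

Arc length along a parallel = R cos φ · Δλ (with Δλ in radians).
= 6371 × cos 54.8° × (17.7° × π/180) = 6371 × 0.5764 × 0.3089 ≈ 1130 km.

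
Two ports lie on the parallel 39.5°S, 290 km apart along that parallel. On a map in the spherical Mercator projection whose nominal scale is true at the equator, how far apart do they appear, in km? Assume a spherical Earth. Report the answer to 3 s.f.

For Mercator, h = k = sec φ (a conformal cylindrical projection has a single point scale, 1/cos φ).
Along the parallel, k = sec 39.5° = 1/0.7716 = 1.296.
Map distance = 290 × 1.296 ≈ 376 km.

376 km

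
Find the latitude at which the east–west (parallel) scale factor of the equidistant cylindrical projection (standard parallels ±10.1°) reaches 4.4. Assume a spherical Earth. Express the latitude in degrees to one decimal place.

77.1°

The equidistant cylindrical projection with φ₀ = 10.1° has h = 1 (meridians true) and k = cos φ₀ / cos φ along parallels.
k = cos φ₀ / cos φ = 4.4  ⇒  cos φ = cos 10.1° / 4.4 = 0.2238.
φ = arccos(0.2238) ≈ 77.1°.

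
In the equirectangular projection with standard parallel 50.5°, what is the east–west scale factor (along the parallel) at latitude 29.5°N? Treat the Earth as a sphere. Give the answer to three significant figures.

0.731

With standard parallel φ₀ = 50.5°, the equirectangular projection gives x = Rλ cos φ₀, y = Rφ, so h = 1 and k = cos 50.5° / cos φ.
k = cos 50.5° / cos 29.5° = 0.6361/0.8704 = 0.7308.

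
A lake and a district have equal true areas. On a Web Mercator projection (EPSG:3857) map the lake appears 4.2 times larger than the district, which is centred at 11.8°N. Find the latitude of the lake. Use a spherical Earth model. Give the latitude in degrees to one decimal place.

61.5°

On Mercator, (apparent₁)/(apparent₂) = sec²φ₁ / sec²φ₂ when true areas are equal.
cos²φ₂ / cos²φ₁ = 4.2  ⇒  cos φ₁ = cos 11.8° / √4.2 = 0.9789/2.049 = 0.4776.
φ₁ = arccos(0.4776) ≈ 61.5°.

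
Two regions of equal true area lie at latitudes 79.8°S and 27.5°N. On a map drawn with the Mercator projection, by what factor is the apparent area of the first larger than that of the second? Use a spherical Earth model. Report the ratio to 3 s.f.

Mercator areal scale is sec²φ.
At 79.8°: sec²(79.8°) = 1/0.1771² = 31.89.
At 27.5°: sec²(27.5°) = 1/0.8870² = 1.271.
Ratio = 31.89/1.271 = cos²(27.5°)/cos²(79.8°) ≈ 25.1.

25.1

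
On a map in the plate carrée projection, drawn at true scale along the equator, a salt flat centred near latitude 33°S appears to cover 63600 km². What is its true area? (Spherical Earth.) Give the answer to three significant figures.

Plate carrée maps x = Rλ, y = Rφ. The meridian scale is h = 1 and the parallel scale is k = 1/cos φ = sec φ.
Areal scale = h·k = 1 × sec φ; at 33°, h = 1.000, k = 1.192, so h·k = 1.192.
True area = apparent / (areal scale) = 63600 / 1.192 ≈ 53300 km².

53300 km²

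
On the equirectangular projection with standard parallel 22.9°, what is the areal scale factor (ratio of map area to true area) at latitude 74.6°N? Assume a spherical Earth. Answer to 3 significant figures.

In the equirectangular projection with standard parallel φ₀ = 22.9° (x = Rλ cos φ₀, y = Rφ), meridians are true-scale (h = 1) and the parallel scale is k = cos φ₀ / cos φ.
Areal scale = h·k = 1 × cos φ₀ / cos φ; at 74.6°, h = 1.000, k = 3.469, so h·k = 3.469.

3.47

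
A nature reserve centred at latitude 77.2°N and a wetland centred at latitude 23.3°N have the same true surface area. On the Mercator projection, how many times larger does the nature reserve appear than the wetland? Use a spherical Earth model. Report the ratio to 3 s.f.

17.2

On Mercator, area is exaggerated by sec²φ = 1/cos²φ.
At 77.2°: sec²(77.2°) = 1/0.2215² = 20.37.
At 23.3°: sec²(23.3°) = 1/0.9184² = 1.185.
Ratio = 20.37/1.185 = cos²(23.3°)/cos²(77.2°) ≈ 17.2.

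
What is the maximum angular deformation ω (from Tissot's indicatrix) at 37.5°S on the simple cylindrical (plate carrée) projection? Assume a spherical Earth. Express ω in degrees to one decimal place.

13.2°

Plate carrée maps x = Rλ, y = Rφ. The meridian scale is h = 1 and the parallel scale is k = 1/cos φ = sec φ.
At 37.5°: h = 1.000, k = 1.260; principal scales a = 1.260, b = 1.000.
sin(ω/2) = (a − b)/(a + b) = 0.2605/2.260 = 0.1152, so ω = 2 arcsin(0.1152) ≈ 13.2°.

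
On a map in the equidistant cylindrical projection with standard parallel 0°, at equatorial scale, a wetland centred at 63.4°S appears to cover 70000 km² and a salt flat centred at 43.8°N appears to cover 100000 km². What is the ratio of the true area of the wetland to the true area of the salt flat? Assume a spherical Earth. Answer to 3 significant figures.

On the plate carrée, areal scale = h·k = 1 × sec φ, so true area = apparent × cos φ.
True area of wetland: 70000 × cos(63.4°) = 70000 × 0.4478 = 31340 km².
True area of salt flat: 100000 × cos(43.8°) = 100000 × 0.7218 = 72180 km².
Ratio = 31340 / 72180 ≈ 0.434.

0.434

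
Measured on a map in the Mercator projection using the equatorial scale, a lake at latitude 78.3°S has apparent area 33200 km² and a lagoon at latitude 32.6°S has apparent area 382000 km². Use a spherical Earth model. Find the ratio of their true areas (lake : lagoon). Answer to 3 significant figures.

On Mercator the areal scale is sec²φ, so true area = apparent × cos²φ.
True area of lake: 33200 × cos²(78.3°) = 33200 × 0.04112 = 1365 km².
True area of lagoon: 382000 × cos²(32.6°) = 382000 × 0.7097 = 271100 km².
Ratio = 1365 / 271100 ≈ 0.00504.

0.00504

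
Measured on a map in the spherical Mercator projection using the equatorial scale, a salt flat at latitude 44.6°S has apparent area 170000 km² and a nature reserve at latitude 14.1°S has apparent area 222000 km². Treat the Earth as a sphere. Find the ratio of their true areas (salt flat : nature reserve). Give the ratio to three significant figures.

0.413

On Mercator the areal scale is sec²φ, so true area = apparent × cos²φ.
True area of salt flat: 170000 × cos²(44.6°) = 170000 × 0.5070 = 86190 km².
True area of nature reserve: 222000 × cos²(14.1°) = 222000 × 0.9407 = 208800 km².
Ratio = 86190 / 208800 ≈ 0.413.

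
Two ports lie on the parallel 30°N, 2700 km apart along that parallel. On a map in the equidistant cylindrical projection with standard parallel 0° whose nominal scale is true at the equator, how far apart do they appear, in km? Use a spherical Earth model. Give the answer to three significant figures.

3120 km

For the equirectangular projection with φ₀ = 0 (plate carrée), h = 1 along meridians and k = sec φ along parallels.
Along the parallel, k = sec 30° = 1/0.8660 = 1.155.
Map distance = 2700 × 1.155 ≈ 3120 km.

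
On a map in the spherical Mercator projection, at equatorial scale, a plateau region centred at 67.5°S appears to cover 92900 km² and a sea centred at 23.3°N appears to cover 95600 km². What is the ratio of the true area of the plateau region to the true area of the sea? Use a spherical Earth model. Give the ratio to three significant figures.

On Mercator the areal scale is sec²φ, so true area = apparent × cos²φ.
True area of plateau region: 92900 × cos²(67.5°) = 92900 × 0.1464 = 13600 km².
True area of sea: 95600 × cos²(23.3°) = 95600 × 0.8435 = 80640 km².
Ratio = 13600 / 80640 ≈ 0.169.

0.169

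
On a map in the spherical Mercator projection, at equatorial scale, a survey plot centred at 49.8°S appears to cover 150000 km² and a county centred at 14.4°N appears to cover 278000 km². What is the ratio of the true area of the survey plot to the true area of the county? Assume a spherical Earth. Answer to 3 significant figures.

On Mercator the areal scale is sec²φ, so true area = apparent × cos²φ.
True area of survey plot: 150000 × cos²(49.8°) = 150000 × 0.4166 = 62490 km².
True area of county: 278000 × cos²(14.4°) = 278000 × 0.9382 = 260800 km².
Ratio = 62490 / 260800 ≈ 0.240.

0.240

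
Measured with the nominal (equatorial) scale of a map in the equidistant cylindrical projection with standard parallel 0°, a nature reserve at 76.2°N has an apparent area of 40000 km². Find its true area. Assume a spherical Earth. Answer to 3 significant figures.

Plate carrée maps x = Rλ, y = Rφ. The meridian scale is h = 1 and the parallel scale is k = 1/cos φ = sec φ.
Areal scale = h·k = 1 × sec φ; at 76.2°, h = 1.000, k = 4.192, so h·k = 4.192.
True area = apparent / (areal scale) = 40000 / 4.192 ≈ 9540 km².

9540 km²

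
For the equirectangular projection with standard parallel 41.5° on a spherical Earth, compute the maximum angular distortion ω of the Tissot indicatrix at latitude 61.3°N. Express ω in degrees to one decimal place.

25.3°

The equidistant cylindrical projection with φ₀ = 41.5° has h = 1 (meridians true) and k = cos φ₀ / cos φ along parallels.
At 61.3°: h = 1.000, k = 1.560; principal scales a = 1.560, b = 1.000.
sin(ω/2) = (a − b)/(a + b) = 0.5596/2.560 = 0.2186, so ω = 2 arcsin(0.2186) ≈ 25.3°.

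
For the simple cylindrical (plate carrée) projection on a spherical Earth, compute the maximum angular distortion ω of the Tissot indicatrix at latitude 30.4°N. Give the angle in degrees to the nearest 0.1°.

8.5°

For the equirectangular projection with φ₀ = 0 (plate carrée), h = 1 along meridians and k = sec φ along parallels.
At 30.4°: h = 1.000, k = 1.159; principal scales a = 1.159, b = 1.000.
sin(ω/2) = (a − b)/(a + b) = 0.1594/2.159 = 0.07382, so ω = 2 arcsin(0.07382) ≈ 8.5°.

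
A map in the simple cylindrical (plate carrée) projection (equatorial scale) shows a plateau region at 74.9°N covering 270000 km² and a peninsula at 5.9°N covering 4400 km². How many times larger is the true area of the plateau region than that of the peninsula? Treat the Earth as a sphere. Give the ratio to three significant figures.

16.1

On the plate carrée, areal scale = h·k = 1 × sec φ, so true area = apparent × cos φ.
True area of plateau region: 270000 × cos(74.9°) = 270000 × 0.2605 = 70340 km².
True area of peninsula: 4400 × cos(5.9°) = 4400 × 0.9947 = 4377 km².
Ratio = 70340 / 4377 ≈ 16.1.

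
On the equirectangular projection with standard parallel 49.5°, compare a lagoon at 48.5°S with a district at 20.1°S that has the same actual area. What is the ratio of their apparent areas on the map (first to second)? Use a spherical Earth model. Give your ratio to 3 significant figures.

The equidistant cylindrical projection with φ₀ = 49.5° has h = 1 (meridians true) and k = cos φ₀ / cos φ along parallels.
Areal scale at 48.5°: h·k = 1.000 × 0.9801 = 0.9801.
Areal scale at 20.1°: h·k = 1.000 × 0.6916 = 0.6916.
Ratio = 0.9801/0.6916 ≈ 1.42.

1.42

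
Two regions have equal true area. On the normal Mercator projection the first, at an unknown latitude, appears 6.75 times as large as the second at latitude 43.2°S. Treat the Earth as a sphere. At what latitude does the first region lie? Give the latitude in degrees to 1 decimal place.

For equal true areas on Mercator, apparent areas scale as sec²φ, so the ratio is cos²φ₂ / cos²φ₁.
cos²φ₂ / cos²φ₁ = 6.75  ⇒  cos φ₁ = cos 43.2° / √6.75 = 0.7290/2.598 = 0.2806.
φ₁ = arccos(0.2806) ≈ 73.7°.

73.7°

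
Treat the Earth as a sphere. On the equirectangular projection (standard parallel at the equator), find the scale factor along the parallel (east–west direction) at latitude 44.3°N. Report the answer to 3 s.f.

Plate carrée maps x = Rλ, y = Rφ. The meridian scale is h = 1 and the parallel scale is k = 1/cos φ = sec φ.
k = 1/cos 44.3° = 1/0.7157 = 1.397.

1.40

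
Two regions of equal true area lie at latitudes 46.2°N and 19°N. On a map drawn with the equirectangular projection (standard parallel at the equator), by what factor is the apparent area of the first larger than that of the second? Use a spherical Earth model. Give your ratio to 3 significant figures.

1.37

Plate carrée maps x = Rλ, y = Rφ. The meridian scale is h = 1 and the parallel scale is k = 1/cos φ = sec φ.
Areal scale at 46.2°: h·k = 1.000 × 1.445 = 1.445.
Areal scale at 19°: h·k = 1.000 × 1.058 = 1.058.
Ratio = 1.445/1.058 ≈ 1.37.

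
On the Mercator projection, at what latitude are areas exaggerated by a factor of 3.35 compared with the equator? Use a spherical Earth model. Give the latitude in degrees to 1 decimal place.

Mercator areal scale is sec²φ.
sec²φ = 3.35  ⇒  cos²φ = 0.2985  ⇒  cos φ = 0.5464.
φ = arccos(0.5464) ≈ 56.9°.

56.9°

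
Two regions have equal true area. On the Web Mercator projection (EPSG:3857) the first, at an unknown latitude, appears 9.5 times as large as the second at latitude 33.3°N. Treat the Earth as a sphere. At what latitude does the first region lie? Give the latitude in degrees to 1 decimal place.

For equal true areas on Mercator, apparent areas scale as sec²φ, so the ratio is cos²φ₂ / cos²φ₁.
cos²φ₂ / cos²φ₁ = 9.5  ⇒  cos φ₁ = cos 33.3° / √9.5 = 0.8358/3.082 = 0.2712.
φ₁ = arccos(0.2712) ≈ 74.3°.

74.3°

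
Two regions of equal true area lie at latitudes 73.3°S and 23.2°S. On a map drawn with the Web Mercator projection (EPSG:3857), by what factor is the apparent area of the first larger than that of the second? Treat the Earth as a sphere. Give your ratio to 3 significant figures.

10.2

On Mercator, area is exaggerated by sec²φ = 1/cos²φ.
At 73.3°: sec²(73.3°) = 1/0.2874² = 12.11.
At 23.2°: sec²(23.2°) = 1/0.9191² = 1.184.
Ratio = 12.11/1.184 = cos²(23.2°)/cos²(73.3°) ≈ 10.2.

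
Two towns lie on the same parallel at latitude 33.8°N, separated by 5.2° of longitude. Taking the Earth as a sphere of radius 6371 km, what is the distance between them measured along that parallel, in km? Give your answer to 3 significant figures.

480 km

Arc length along a parallel = R cos φ · Δλ (with Δλ in radians).
= 6371 × cos 33.8° × (5.2° × π/180) = 6371 × 0.8310 × 0.09076 ≈ 480 km.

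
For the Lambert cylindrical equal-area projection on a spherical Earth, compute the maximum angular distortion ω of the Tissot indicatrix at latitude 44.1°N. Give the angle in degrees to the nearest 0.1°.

The Lambert cylindrical equal-area projection is the cylindrical equal-area projection with its standard parallel at the equator (φ₀ = 0). A cylindrical equal-area projection with standard parallel φ₀ has meridian scale h = cos φ / cos φ₀ and parallel scale k = cos φ₀ / cos φ (so areas are preserved, h·k = 1).
At 44.1°: h = 0.7181, k = 1.393; principal scales a = 1.393, b = 0.7181.
sin(ω/2) = (a − b)/(a + b) = 0.6744/2.111 = 0.3195, so ω = 2 arcsin(0.3195) ≈ 37.3°.

37.3°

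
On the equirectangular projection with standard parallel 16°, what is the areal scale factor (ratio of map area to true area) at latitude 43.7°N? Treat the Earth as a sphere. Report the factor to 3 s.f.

The equidistant cylindrical projection with φ₀ = 16° has h = 1 (meridians true) and k = cos φ₀ / cos φ along parallels.
Areal scale = h·k = 1 × cos φ₀ / cos φ; at 43.7°, h = 1.000, k = 1.330, so h·k = 1.330.

1.33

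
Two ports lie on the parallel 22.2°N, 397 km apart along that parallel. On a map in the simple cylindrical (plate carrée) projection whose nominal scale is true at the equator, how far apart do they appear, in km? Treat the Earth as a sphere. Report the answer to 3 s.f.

In the plate carrée (x = Rλ, y = Rφ), meridians are true-scale (h = 1) and parallels are stretched by k = sec φ.
Along the parallel, k = sec 22.2° = 1/0.9259 = 1.080.
Map distance = 397 × 1.080 ≈ 429 km.

429 km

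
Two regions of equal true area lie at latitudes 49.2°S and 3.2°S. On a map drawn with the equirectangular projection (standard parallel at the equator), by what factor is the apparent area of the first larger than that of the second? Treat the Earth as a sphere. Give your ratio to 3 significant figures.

For the equirectangular projection with φ₀ = 0 (plate carrée), h = 1 along meridians and k = sec φ along parallels.
Areal scale at 49.2°: h·k = 1.000 × 1.530 = 1.530.
Areal scale at 3.2°: h·k = 1.000 × 1.002 = 1.002.
Ratio = 1.530/1.002 ≈ 1.53.

1.53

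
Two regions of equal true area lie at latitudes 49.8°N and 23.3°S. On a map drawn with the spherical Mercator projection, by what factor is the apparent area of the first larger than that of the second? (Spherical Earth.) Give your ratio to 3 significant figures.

Mercator areal scale is sec²φ.
At 49.8°: sec²(49.8°) = 1/0.6455² = 2.400.
At 23.3°: sec²(23.3°) = 1/0.9184² = 1.185.
Ratio = 2.400/1.185 = cos²(23.3°)/cos²(49.8°) ≈ 2.02.

2.02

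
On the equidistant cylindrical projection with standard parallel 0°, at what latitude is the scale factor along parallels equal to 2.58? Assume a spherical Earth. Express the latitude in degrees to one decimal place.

67.2°

Plate carrée: h = 1, k = sec φ along parallels.
sec φ = 2.58  ⇒  cos φ = 0.3876  ⇒  φ ≈ 67.2°.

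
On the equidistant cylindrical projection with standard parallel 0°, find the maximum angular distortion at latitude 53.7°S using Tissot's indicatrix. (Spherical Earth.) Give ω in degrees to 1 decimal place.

For the equirectangular projection with φ₀ = 0 (plate carrée), h = 1 along meridians and k = sec φ along parallels.
At 53.7°: h = 1.000, k = 1.689; principal scales a = 1.689, b = 1.000.
sin(ω/2) = (a − b)/(a + b) = 0.6892/2.689 = 0.2563, so ω = 2 arcsin(0.2563) ≈ 29.7°.

29.7°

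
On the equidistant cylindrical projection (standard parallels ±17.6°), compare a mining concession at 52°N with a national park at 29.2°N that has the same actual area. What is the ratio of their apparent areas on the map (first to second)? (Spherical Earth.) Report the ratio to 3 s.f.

In the equirectangular projection with standard parallel φ₀ = 17.6° (x = Rλ cos φ₀, y = Rφ), meridians are true-scale (h = 1) and the parallel scale is k = cos φ₀ / cos φ.
Areal scale at 52°: h·k = 1.000 × 1.548 = 1.548.
Areal scale at 29.2°: h·k = 1.000 × 1.092 = 1.092.
Ratio = 1.548/1.092 ≈ 1.42.

1.42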